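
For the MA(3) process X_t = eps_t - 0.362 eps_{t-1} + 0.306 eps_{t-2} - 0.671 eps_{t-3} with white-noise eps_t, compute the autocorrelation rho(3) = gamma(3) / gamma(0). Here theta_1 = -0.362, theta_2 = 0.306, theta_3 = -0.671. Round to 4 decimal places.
\rho(3) = -0.4006

For an MA(q) process with theta_0 = 1, the autocovariance is
  gamma(k) = sigma^2 * sum_{i=0..q-k} theta_i * theta_{i+k},
and rho(k) = gamma(k) / gamma(0). Sigma^2 cancels.
  numerator   = (1)*(-0.671) = -0.671.
  denominator = (1)^2 + (-0.362)^2 + (0.306)^2 + (-0.671)^2 = 1.674921.
  rho(3) = -0.671 / 1.674921 = -0.4006.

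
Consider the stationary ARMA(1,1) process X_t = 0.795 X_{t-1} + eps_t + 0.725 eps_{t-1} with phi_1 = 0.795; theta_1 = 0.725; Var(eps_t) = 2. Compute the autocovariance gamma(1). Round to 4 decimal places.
\gamma(1) = 13.0231

Multiply the model equation by X_{t-k} and take expectations. With theta_0 = psi_0 = 1 and psi_j the MA(infinity) weights, this gives
  gamma(k) - sum_i phi_i gamma(k-i) = c_k,
  c_k = sigma^2 * sum_{j=k..q} theta_j psi_{j-k}   (c_k = 0 for k > q),
using gamma(-m) = gamma(m).
psi-weights needed (psi_j = theta_j + sum_i phi_i psi_{j-i}):
  psi_1 = theta_1 + phi_1 = 0.725 + (0.795) = 1.52
Right-hand sides:
  c_0 = sigma^2 (1 + theta_1 psi_1) = 2 * (1 + (0.725)(1.52)) = 2 * 2.102 = 4.204
  c_1 = sigma^2 theta_1 = 2 * (0.725) = 1.45
  c_2 = 0
Equations for k = 0 and k = 1 (AR order 1):
  gamma(0) = phi_1 gamma(1) + c_0
  gamma(1) = phi_1 gamma(0) + c_1
Substituting the second into the first: gamma(0) (1 - phi_1^2) = c_0 + phi_1 c_1, so
  gamma(0) = (c_0 + phi_1 c_1) / (1 - phi_1^2) = (4.204 + (0.795)(1.45)) / (1 - (0.795)^2) = 5.35675 / 0.367975 = 14.557375.
  gamma(1) = phi_1 gamma(0) + c_1 = (0.795)(14.557375) + (1.45) = 13.023113.
Therefore gamma(1) = 13.0231 (to 4 decimal places).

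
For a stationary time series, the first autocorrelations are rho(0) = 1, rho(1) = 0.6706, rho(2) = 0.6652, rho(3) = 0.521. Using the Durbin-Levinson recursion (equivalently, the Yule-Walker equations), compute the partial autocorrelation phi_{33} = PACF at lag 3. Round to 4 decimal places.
\phi_{33} = -0.0279

The PACF at lag k is phi_{kk}, the last component of the solution
to the Yule-Walker system G_k phi = r_k where
  (G_k)_{ij} = rho(|i - j|), (r_k)_i = rho(i), i,j = 1..k.
Equivalently, Durbin-Levinson gives phi_{kk} iteratively:
  phi_{11} = rho(1)
  phi_{kk} = [rho(k) - sum_{j=1..k-1} phi_{k-1,j} rho(k-j)]
            / [1 - sum_{j=1..k-1} phi_{k-1,j} rho(j)],
  phi_{k,j} = phi_{k-1,j} - phi_{kk} phi_{k-1,k-j},  j = 1..k-1.
Step k = 1:
  phi_11 = rho(1) = 0.6706.
Step k = 2:
  phi_22 = [rho(2) - phi_11 rho(1)] / [1 - phi_11 rho(1)] = [0.6652 - (0.6706)(0.6706)] / [1 - (0.6706)(0.6706)]
         = 0.21549564 / 0.55029564 = 0.3916.
  Update: phi_21 = phi_11 - phi_22 phi_11 = 0.6706 - (0.3916)(0.6706) = 0.407993.
Step k = 3:
  phi_33 = [rho(3) - phi_21 rho(2) - phi_22 rho(1)] / [1 - phi_21 rho(1) - phi_22 rho(2)]
    numerator   = 0.521 - (0.407993)(0.6652) - (0.3916)(0.6706) = -0.01300388
    denominator = 1 - (0.407993)(0.6706) - (0.3916)(0.6652) = 0.4659076
  phi_33 = -0.01300388 / 0.4659076 = -0.0279.
Therefore phi_{33} = -0.0279.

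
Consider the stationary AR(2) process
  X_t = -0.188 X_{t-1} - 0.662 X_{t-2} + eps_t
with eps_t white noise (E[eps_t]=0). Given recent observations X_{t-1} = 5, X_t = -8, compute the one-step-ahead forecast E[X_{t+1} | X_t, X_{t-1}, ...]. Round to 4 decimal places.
E[X_{t+1} \mid \mathcal F_t] = -1.8060

For an AR(p) model X_t = c + sum_i phi_i X_{t-i} + eps_t, the
one-step-ahead conditional mean is
  E[X_{t+1} | X_t, ...] = c + sum_i phi_i X_{t+1-i}.
Substitute known values:
  E[X_{t+1} | ...] = (-0.188) * (-8) + (-0.662) * (5)
                   = -1.8060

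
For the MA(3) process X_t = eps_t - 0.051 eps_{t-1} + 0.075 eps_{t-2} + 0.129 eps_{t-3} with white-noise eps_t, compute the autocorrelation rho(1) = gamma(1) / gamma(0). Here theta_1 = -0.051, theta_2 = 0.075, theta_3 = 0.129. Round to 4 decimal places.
\rho(1) = -0.0441

For an MA(q) process with theta_0 = 1, the autocovariance is
  gamma(k) = sigma^2 * sum_{i=0..q-k} theta_i * theta_{i+k},
and rho(k) = gamma(k) / gamma(0). Sigma^2 cancels.
  numerator   = (1)*(-0.051) + (-0.051)*(0.075) + (0.075)*(0.129) = -0.04515.
  denominator = (1)^2 + (-0.051)^2 + (0.075)^2 + (0.129)^2 = 1.024867.
  rho(1) = -0.04515 / 1.024867 = -0.0441.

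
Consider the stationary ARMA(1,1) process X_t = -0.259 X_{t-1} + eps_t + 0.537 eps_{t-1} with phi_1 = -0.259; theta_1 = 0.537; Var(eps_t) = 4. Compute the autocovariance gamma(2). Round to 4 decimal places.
\gamma(2) = -0.2658

Multiply the model equation by X_{t-k} and take expectations. With theta_0 = psi_0 = 1 and psi_j the MA(infinity) weights, this gives
  gamma(k) - sum_i phi_i gamma(k-i) = c_k,
  c_k = sigma^2 * sum_{j=k..q} theta_j psi_{j-k}   (c_k = 0 for k > q),
using gamma(-m) = gamma(m).
psi-weights needed (psi_j = theta_j + sum_i phi_i psi_{j-i}):
  psi_1 = theta_1 + phi_1 = 0.537 + (-0.259) = 0.278
Right-hand sides:
  c_0 = sigma^2 (1 + theta_1 psi_1) = 4 * (1 + (0.537)(0.278)) = 4 * 1.149286 = 4.597144
  c_1 = sigma^2 theta_1 = 4 * (0.537) = 2.148
  c_2 = 0
Equations for k = 0 and k = 1 (AR order 1):
  gamma(0) = phi_1 gamma(1) + c_0
  gamma(1) = phi_1 gamma(0) + c_1
Substituting the second into the first: gamma(0) (1 - phi_1^2) = c_0 + phi_1 c_1, so
  gamma(0) = (c_0 + phi_1 c_1) / (1 - phi_1^2) = (4.597144 + (-0.259)(2.148)) / (1 - (-0.259)^2) = 4.040812 / 0.932919 = 4.331364.
  gamma(1) = phi_1 gamma(0) + c_1 = (-0.259)(4.331364) + (2.148) = 1.026177.
For k = 2 (> q): gamma(2) = phi_1 gamma(1) = (-0.259)(1.026177) = -0.26578.
Therefore gamma(2) = -0.2658 (to 4 decimal places).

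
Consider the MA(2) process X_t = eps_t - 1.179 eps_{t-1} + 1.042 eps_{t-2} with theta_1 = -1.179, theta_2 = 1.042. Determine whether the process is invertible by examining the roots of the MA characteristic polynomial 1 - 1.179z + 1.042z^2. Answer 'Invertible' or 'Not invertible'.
\text{Not invertible}

The MA(q) characteristic polynomial is P(z) = 1 - 1.179z + 1.042z^2.
Invertibility requires all roots to lie outside the unit circle, i.e. |z| > 1 for every root.
Set 1 + (-1.179) z + (1.042) z^2 = 0, i.e. a z^2 + b z + c = 0 with a = 1.042, b = -1.179, c = 1.
Discriminant D = b^2 - 4ac = (-1.179)^2 - 4*(1.042)*1 = 1.390041 - (4.168) = -2.777959.
D < 0, so the roots are the complex-conjugate pair z = (-b +/- i sqrt(-D)) / (2a) = 0.5657 +/- 0.7998i.
For a conjugate pair |z|^2 = z * conj(z) = (product of roots) = c/a = 1/(1.042) = 0.959693, so |z| = sqrt(0.959693) = 0.9796 for both roots.
Moduli of all roots: 0.9796, 0.9796.
All moduli strictly greater than 1? No.
Verdict: Not invertible.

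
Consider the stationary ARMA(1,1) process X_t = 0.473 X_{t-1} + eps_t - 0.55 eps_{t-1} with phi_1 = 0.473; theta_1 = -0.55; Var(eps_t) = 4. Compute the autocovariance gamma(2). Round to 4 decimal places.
\gamma(2) = -0.1388

Multiply the model equation by X_{t-k} and take expectations. With theta_0 = psi_0 = 1 and psi_j the MA(infinity) weights, this gives
  gamma(k) - sum_i phi_i gamma(k-i) = c_k,
  c_k = sigma^2 * sum_{j=k..q} theta_j psi_{j-k}   (c_k = 0 for k > q),
using gamma(-m) = gamma(m).
psi-weights needed (psi_j = theta_j + sum_i phi_i psi_{j-i}):
  psi_1 = theta_1 + phi_1 = -0.55 + (0.473) = -0.077
Right-hand sides:
  c_0 = sigma^2 (1 + theta_1 psi_1) = 4 * (1 + (-0.55)(-0.077)) = 4 * 1.04235 = 4.1694
  c_1 = sigma^2 theta_1 = 4 * (-0.55) = -2.2
  c_2 = 0
Equations for k = 0 and k = 1 (AR order 1):
  gamma(0) = phi_1 gamma(1) + c_0
  gamma(1) = phi_1 gamma(0) + c_1
Substituting the second into the first: gamma(0) (1 - phi_1^2) = c_0 + phi_1 c_1, so
  gamma(0) = (c_0 + phi_1 c_1) / (1 - phi_1^2) = (4.1694 + (0.473)(-2.2)) / (1 - (0.473)^2) = 3.1288 / 0.776271 = 4.030551.
  gamma(1) = phi_1 gamma(0) + c_1 = (0.473)(4.030551) + (-2.2) = -0.293549.
For k = 2 (> q): gamma(2) = phi_1 gamma(1) = (0.473)(-0.293549) = -0.138849.
Therefore gamma(2) = -0.1388 (to 4 decimal places).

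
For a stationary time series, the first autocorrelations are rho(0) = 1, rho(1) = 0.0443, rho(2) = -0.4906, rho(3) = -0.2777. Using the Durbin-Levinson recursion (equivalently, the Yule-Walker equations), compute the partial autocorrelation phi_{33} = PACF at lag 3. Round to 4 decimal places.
\phi_{33} = -0.2959

The PACF at lag k is phi_{kk}, the last component of the solution
to the Yule-Walker system G_k phi = r_k where
  (G_k)_{ij} = rho(|i - j|), (r_k)_i = rho(i), i,j = 1..k.
Equivalently, Durbin-Levinson gives phi_{kk} iteratively:
  phi_{11} = rho(1)
  phi_{kk} = [rho(k) - sum_{j=1..k-1} phi_{k-1,j} rho(k-j)]
            / [1 - sum_{j=1..k-1} phi_{k-1,j} rho(j)],
  phi_{k,j} = phi_{k-1,j} - phi_{kk} phi_{k-1,k-j},  j = 1..k-1.
Step k = 1:
  phi_11 = rho(1) = 0.0443.
Step k = 2:
  phi_22 = [rho(2) - phi_11 rho(1)] / [1 - phi_11 rho(1)] = [-0.4906 - (0.0443)(0.0443)] / [1 - (0.0443)(0.0443)]
         = -0.49256249 / 0.99803751 = -0.493531.
  Update: phi_21 = phi_11 - phi_22 phi_11 = 0.0443 - (-0.493531)(0.0443) = 0.066163.
Step k = 3:
  phi_33 = [rho(3) - phi_21 rho(2) - phi_22 rho(1)] / [1 - phi_21 rho(1) - phi_22 rho(2)]
    numerator   = -0.2777 - (0.066163)(-0.4906) - (-0.493531)(0.0443) = -0.2233768
    denominator = 1 - (0.066163)(0.0443) - (-0.493531)(-0.4906) = 0.75494263
  phi_33 = -0.2233768 / 0.75494263 = -0.2959.
Therefore phi_{33} = -0.2959.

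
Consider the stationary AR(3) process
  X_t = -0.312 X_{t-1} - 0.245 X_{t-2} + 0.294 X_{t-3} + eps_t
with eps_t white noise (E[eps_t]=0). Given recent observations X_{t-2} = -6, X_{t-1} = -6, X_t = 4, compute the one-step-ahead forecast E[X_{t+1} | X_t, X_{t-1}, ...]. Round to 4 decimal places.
E[X_{t+1} \mid \mathcal F_t] = -1.5420

For an AR(p) model X_t = c + sum_i phi_i X_{t-i} + eps_t, the
one-step-ahead conditional mean is
  E[X_{t+1} | X_t, ...] = c + sum_i phi_i X_{t+1-i}.
Substitute known values:
  E[X_{t+1} | ...] = (-0.312) * (4) + (-0.245) * (-6) + (0.294) * (-6)
                   = -1.5420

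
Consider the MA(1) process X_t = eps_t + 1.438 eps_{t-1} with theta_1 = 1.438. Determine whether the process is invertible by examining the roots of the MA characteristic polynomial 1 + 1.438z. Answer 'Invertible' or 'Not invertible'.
\text{Not invertible}

The MA(q) characteristic polynomial is P(z) = 1 + 1.438z.
Invertibility requires all roots to lie outside the unit circle, i.e. |z| > 1 for every root.
This is linear in z: 1 + (1.438) z = 0  =>  z = -1/(1.438) = -0.69541,  |z| = 0.69541.
Moduli of all roots: 0.6954.
All moduli strictly greater than 1? No.
Verdict: Not invertible.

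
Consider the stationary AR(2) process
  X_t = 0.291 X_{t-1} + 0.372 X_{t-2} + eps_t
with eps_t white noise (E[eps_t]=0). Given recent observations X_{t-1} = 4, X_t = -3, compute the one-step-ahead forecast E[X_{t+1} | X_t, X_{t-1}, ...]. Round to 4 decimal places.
E[X_{t+1} \mid \mathcal F_t] = 0.6150

For an AR(p) model X_t = c + sum_i phi_i X_{t-i} + eps_t, the
one-step-ahead conditional mean is
  E[X_{t+1} | X_t, ...] = c + sum_i phi_i X_{t+1-i}.
Substitute known values:
  E[X_{t+1} | ...] = (0.291) * (-3) + (0.372) * (4)
                   = 0.6150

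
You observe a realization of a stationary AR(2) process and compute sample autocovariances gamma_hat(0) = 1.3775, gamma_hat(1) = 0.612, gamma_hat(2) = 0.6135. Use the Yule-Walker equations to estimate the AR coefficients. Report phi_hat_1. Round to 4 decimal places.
\hat\phi_{1} = 0.3070

The Yule-Walker equations for an AR(p) process read, in matrix form,
  Gamma_p phi = r_p,   with   (Gamma_p)_{ij} = gamma(|i - j|),
                       (r_p)_i = gamma(i),   i,j = 1..p.
Substitute the sample gammas (Toeplitz matrix and right-hand side of size 2):
  Gamma_p = [[1.3775, 0.612], [0.612, 1.3775]]
  r_p     = [0.612, 0.6135]
Written out:
  1.3775 phi_1 + 0.612 phi_2 = 0.612
  0.612 phi_1 + 1.3775 phi_2 = 0.6135
Solve by Cramer's rule:
  det = gamma(0)^2 - gamma(1)^2 = (1.3775)^2 - (0.612)^2 = 1.89750625 - 0.374544 = 1.52296225
  phi_hat_1 = [gamma(1) gamma(0) - gamma(1) gamma(2)] / det = [(0.612)(1.3775) - (0.612)(0.6135)] / 1.52296225 = 0.467568 / 1.52296225 = 0.307
  phi_hat_2 = [gamma(0) gamma(2) - gamma(1)^2] / det = [(1.3775)(0.6135) - (0.612)^2] / 1.52296225 = 0.47055225 / 1.52296225 = 0.309
So phi_hat = [0.3070, 0.3090].
Therefore phi_hat_1 = 0.3070.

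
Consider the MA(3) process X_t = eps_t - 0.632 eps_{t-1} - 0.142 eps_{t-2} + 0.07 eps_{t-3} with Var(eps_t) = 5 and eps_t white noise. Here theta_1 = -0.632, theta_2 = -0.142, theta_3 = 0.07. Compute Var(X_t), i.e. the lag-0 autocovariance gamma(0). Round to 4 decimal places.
\gamma(0) = 7.1224

For an MA(q) process X_t = eps_t + sum_i theta_i eps_{t-i} with
Var(eps_t) = sigma^2, the variance is
  gamma(0) = sigma^2 * (1 + sum_i theta_i^2).
  sum_i theta_i^2 = (-0.632)^2 + (-0.142)^2 + (0.07)^2 = 0.399424 + 0.020164 + 0.0049 = 0.424488.
  gamma(0) = 5 * (1 + 0.424488) = 5 * 1.424488 = 7.12244, which rounds to 7.1224.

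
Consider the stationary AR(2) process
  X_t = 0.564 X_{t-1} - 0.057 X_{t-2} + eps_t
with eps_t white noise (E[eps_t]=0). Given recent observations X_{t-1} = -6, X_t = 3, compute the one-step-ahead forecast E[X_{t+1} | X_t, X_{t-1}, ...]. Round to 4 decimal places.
E[X_{t+1} \mid \mathcal F_t] = 2.0340

For an AR(p) model X_t = c + sum_i phi_i X_{t-i} + eps_t, the
one-step-ahead conditional mean is
  E[X_{t+1} | X_t, ...] = c + sum_i phi_i X_{t+1-i}.
Substitute known values:
  E[X_{t+1} | ...] = (0.564) * (3) + (-0.057) * (-6)
                   = 2.0340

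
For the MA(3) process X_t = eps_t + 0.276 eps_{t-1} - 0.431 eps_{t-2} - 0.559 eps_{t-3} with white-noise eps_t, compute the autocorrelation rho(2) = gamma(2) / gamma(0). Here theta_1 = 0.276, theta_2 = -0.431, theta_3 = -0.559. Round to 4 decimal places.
\rho(2) = -0.3717

For an MA(q) process with theta_0 = 1, the autocovariance is
  gamma(k) = sigma^2 * sum_{i=0..q-k} theta_i * theta_{i+k},
and rho(k) = gamma(k) / gamma(0). Sigma^2 cancels.
  numerator   = (1)*(-0.431) + (0.276)*(-0.559) = -0.585284.
  denominator = (1)^2 + (0.276)^2 + (-0.431)^2 + (-0.559)^2 = 1.574418.
  rho(2) = -0.585284 / 1.574418 = -0.3717.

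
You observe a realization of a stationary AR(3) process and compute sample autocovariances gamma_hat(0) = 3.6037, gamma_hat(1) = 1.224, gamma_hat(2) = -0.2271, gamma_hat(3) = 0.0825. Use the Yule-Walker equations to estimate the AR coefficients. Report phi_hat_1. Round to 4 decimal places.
\hat\phi_{1} = 0.4360

The Yule-Walker equations for an AR(p) process read, in matrix form,
  Gamma_p phi = r_p,   with   (Gamma_p)_{ij} = gamma(|i - j|),
                       (r_p)_i = gamma(i),   i,j = 1..p.
Substitute the sample gammas (Toeplitz matrix and right-hand side of size 3):
  Gamma_p = [[3.6037, 1.224, -0.2271], [1.224, 3.6037, 1.224], [-0.2271, 1.224, 3.6037]]
  r_p     = [1.224, -0.2271, 0.0825]
Written out (R1..R3):
  (R1) 3.6037 phi_1 + 1.224 phi_2 - 0.2271 phi_3 = 1.224
  (R2) 1.224 phi_1 + 3.6037 phi_2 + 1.224 phi_3 = -0.2271
  (R3) -0.2271 phi_1 + 1.224 phi_2 + 3.6037 phi_3 = 0.0825
Gaussian elimination:
  R2 <- R2 - (1.224/3.6037) R1 = R2 - (0.339651) R1:  3.187967 phi_2 + 1.301135 phi_3 = -0.642833
  R3 <- R3 - (-0.2271/3.6037) R1 = R3 - (-0.063019) R1:  1.301135 phi_2 + 3.589388 phi_3 = 0.159635
  R3 <- R3 - (1.301135/3.187967) R2 = R3 - (0.408139) R2:  3.058344 phi_3 = 0.422
Back-substitution:
  phi_hat_3 = 0.422 / 3.058344 = 0.137983
  phi_hat_2 = (-0.642833 - (1.301135)(0.137983)) / 3.187967 = -0.25796
  phi_hat_1 = (1.224 - (1.224)(-0.25796) - (-0.2271)(0.137983)) / 3.6037 = 0.435963
So phi_hat = [0.4360, -0.2580, 0.1380].
Therefore phi_hat_1 = 0.4360.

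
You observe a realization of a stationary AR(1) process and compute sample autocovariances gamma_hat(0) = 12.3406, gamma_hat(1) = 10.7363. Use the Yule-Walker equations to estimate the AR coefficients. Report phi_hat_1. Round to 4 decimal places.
\hat\phi_{1} = 0.8700

The Yule-Walker equations for an AR(p) process read, in matrix form,
  Gamma_p phi = r_p,   with   (Gamma_p)_{ij} = gamma(|i - j|),
                       (r_p)_i = gamma(i),   i,j = 1..p.
Substitute the sample gammas (Toeplitz matrix and right-hand side of size 1):
  Gamma_p = [[12.3406]]
  r_p     = [10.7363]
With p = 1 this is the single equation gamma(0) phi_1 = gamma(1):
  phi_hat_1 = gamma(1) / gamma(0) = 10.7363 / 12.3406 = 0.8700.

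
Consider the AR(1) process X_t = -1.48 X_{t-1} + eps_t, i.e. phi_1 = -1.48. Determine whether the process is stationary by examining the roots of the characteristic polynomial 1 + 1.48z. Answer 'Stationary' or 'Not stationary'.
\text{Not stationary}

The AR(p) characteristic polynomial is P(z) = 1 + 1.48z.
Stationarity requires all roots to lie outside the unit circle, i.e. |z| > 1 for every root.
This is linear in z: 1 + (1.48) z = 0  =>  z = -1/(1.48) = -0.675676,  |z| = 0.675676.
Moduli of all roots: 0.6757.
All moduli strictly greater than 1? No.
Verdict: Not stationary.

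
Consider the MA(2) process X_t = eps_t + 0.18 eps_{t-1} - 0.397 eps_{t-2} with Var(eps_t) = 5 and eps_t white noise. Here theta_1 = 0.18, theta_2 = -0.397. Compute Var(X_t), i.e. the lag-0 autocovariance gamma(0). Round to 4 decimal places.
\gamma(0) = 5.9500

For an MA(q) process X_t = eps_t + sum_i theta_i eps_{t-i} with
Var(eps_t) = sigma^2, the variance is
  gamma(0) = sigma^2 * (1 + sum_i theta_i^2).
  sum_i theta_i^2 = (0.18)^2 + (-0.397)^2 = 0.0324 + 0.157609 = 0.190009.
  gamma(0) = 5 * (1 + 0.190009) = 5 * 1.190009 = 5.950045, which rounds to 5.9500.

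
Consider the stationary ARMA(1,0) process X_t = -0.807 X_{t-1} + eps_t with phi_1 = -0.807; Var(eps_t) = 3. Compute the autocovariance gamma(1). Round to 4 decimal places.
\gamma(1) = -6.9419

Multiply the model equation by X_{t-k} and take expectations. With theta_0 = psi_0 = 1 and psi_j the MA(infinity) weights, this gives
  gamma(k) - sum_i phi_i gamma(k-i) = c_k,
  c_k = sigma^2 * sum_{j=k..q} theta_j psi_{j-k}   (c_k = 0 for k > q),
using gamma(-m) = gamma(m).
Pure AR (q = 0): c_0 = sigma^2 = 3, c_k = 0 for k >= 1.
Equations for k = 0 and k = 1 (AR order 1):
  gamma(0) = phi_1 gamma(1) + c_0
  gamma(1) = phi_1 gamma(0) + c_1
Substituting the second into the first: gamma(0) (1 - phi_1^2) = c_0 + phi_1 c_1, so
  gamma(0) = c_0 / (1 - phi_1^2) = 3 / (1 - (-0.807)^2) = 3 / 0.348751 = 8.602126.
  gamma(1) = phi_1 gamma(0) = (-0.807)(8.602126) = -6.941916.
Therefore gamma(1) = -6.9419 (to 4 decimal places).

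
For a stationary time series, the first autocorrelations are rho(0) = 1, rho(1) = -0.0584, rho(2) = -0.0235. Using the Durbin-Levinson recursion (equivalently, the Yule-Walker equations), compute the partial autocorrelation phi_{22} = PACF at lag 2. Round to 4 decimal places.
\phi_{22} = -0.0270

The PACF at lag k is phi_{kk}, the last component of the solution
to the Yule-Walker system G_k phi = r_k where
  (G_k)_{ij} = rho(|i - j|), (r_k)_i = rho(i), i,j = 1..k.
Equivalently, Durbin-Levinson gives phi_{kk} iteratively:
  phi_{11} = rho(1)
  phi_{kk} = [rho(k) - sum_{j=1..k-1} phi_{k-1,j} rho(k-j)]
            / [1 - sum_{j=1..k-1} phi_{k-1,j} rho(j)],
  phi_{k,j} = phi_{k-1,j} - phi_{kk} phi_{k-1,k-j},  j = 1..k-1.
Step k = 1:
  phi_11 = rho(1) = -0.0584.
Step k = 2:
  phi_22 = [rho(2) - phi_11 rho(1)] / [1 - phi_11 rho(1)] = [-0.0235 - (-0.0584)(-0.0584)] / [1 - (-0.0584)(-0.0584)]
         = -0.02691056 / 0.99658944 = -0.027.
Therefore phi_{22} = -0.0270.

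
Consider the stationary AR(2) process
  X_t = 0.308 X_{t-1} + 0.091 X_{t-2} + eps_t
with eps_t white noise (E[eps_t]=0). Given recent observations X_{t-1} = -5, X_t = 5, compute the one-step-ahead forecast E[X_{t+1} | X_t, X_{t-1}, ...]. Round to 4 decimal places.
E[X_{t+1} \mid \mathcal F_t] = 1.0850

For an AR(p) model X_t = c + sum_i phi_i X_{t-i} + eps_t, the
one-step-ahead conditional mean is
  E[X_{t+1} | X_t, ...] = c + sum_i phi_i X_{t+1-i}.
Substitute known values:
  E[X_{t+1} | ...] = (0.308) * (5) + (0.091) * (-5)
                   = 1.0850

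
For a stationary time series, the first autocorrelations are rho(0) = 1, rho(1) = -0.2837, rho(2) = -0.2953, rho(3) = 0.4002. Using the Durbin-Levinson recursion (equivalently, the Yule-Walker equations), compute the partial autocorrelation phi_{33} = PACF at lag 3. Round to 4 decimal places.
\phi_{33} = 0.2170

The PACF at lag k is phi_{kk}, the last component of the solution
to the Yule-Walker system G_k phi = r_k where
  (G_k)_{ij} = rho(|i - j|), (r_k)_i = rho(i), i,j = 1..k.
Equivalently, Durbin-Levinson gives phi_{kk} iteratively:
  phi_{11} = rho(1)
  phi_{kk} = [rho(k) - sum_{j=1..k-1} phi_{k-1,j} rho(k-j)]
            / [1 - sum_{j=1..k-1} phi_{k-1,j} rho(j)],
  phi_{k,j} = phi_{k-1,j} - phi_{kk} phi_{k-1,k-j},  j = 1..k-1.
Step k = 1:
  phi_11 = rho(1) = -0.2837.
Step k = 2:
  phi_22 = [rho(2) - phi_11 rho(1)] / [1 - phi_11 rho(1)] = [-0.2953 - (-0.2837)(-0.2837)] / [1 - (-0.2837)(-0.2837)]
         = -0.37578569 / 0.91951431 = -0.408678.
  Update: phi_21 = phi_11 - phi_22 phi_11 = -0.2837 - (-0.408678)(-0.2837) = -0.399642.
Step k = 3:
  phi_33 = [rho(3) - phi_21 rho(2) - phi_22 rho(1)] / [1 - phi_21 rho(1) - phi_22 rho(2)]
    numerator   = 0.4002 - (-0.399642)(-0.2953) - (-0.408678)(-0.2837) = 0.16624362
    denominator = 1 - (-0.399642)(-0.2837) - (-0.408678)(-0.2953) = 0.76593879
  phi_33 = 0.16624362 / 0.76593879 = 0.217.
Therefore phi_{33} = 0.2170.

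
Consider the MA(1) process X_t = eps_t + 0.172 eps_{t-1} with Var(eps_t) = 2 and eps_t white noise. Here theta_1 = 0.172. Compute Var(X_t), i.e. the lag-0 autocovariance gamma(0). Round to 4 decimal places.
\gamma(0) = 2.0592

For an MA(q) process X_t = eps_t + sum_i theta_i eps_{t-i} with
Var(eps_t) = sigma^2, the variance is
  gamma(0) = sigma^2 * (1 + sum_i theta_i^2).
  sum_i theta_i^2 = (0.172)^2 = 0.029584.
  gamma(0) = 2 * (1 + 0.029584) = 2 * 1.029584 = 2.059168, which rounds to 2.0592.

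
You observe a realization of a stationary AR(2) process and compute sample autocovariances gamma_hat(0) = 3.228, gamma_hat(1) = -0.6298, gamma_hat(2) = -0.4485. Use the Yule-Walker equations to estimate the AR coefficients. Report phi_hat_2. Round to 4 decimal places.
\hat\phi_{2} = -0.1840

The Yule-Walker equations for an AR(p) process read, in matrix form,
  Gamma_p phi = r_p,   with   (Gamma_p)_{ij} = gamma(|i - j|),
                       (r_p)_i = gamma(i),   i,j = 1..p.
Substitute the sample gammas (Toeplitz matrix and right-hand side of size 2):
  Gamma_p = [[3.228, -0.6298], [-0.6298, 3.228]]
  r_p     = [-0.6298, -0.4485]
Written out:
  3.228 phi_1 - 0.6298 phi_2 = -0.6298
  -0.6298 phi_1 + 3.228 phi_2 = -0.4485
Solve by Cramer's rule:
  det = gamma(0)^2 - gamma(1)^2 = (3.228)^2 - (-0.6298)^2 = 10.419984 - 0.39664804 = 10.02333596
  phi_hat_1 = [gamma(1) gamma(0) - gamma(1) gamma(2)] / det = [(-0.6298)(3.228) - (-0.6298)(-0.4485)] / 10.02333596 = -2.3154597 / 10.02333596 = -0.231
  phi_hat_2 = [gamma(0) gamma(2) - gamma(1)^2] / det = [(3.228)(-0.4485) - (-0.6298)^2] / 10.02333596 = -1.84440604 / 10.02333596 = -0.184
So phi_hat = [-0.2310, -0.1840].
Therefore phi_hat_2 = -0.1840.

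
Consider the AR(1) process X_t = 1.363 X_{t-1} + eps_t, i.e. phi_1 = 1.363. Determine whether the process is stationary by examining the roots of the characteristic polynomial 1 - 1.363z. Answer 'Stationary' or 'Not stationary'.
\text{Not stationary}

The AR(p) characteristic polynomial is P(z) = 1 - 1.363z.
Stationarity requires all roots to lie outside the unit circle, i.e. |z| > 1 for every root.
This is linear in z: 1 + (-1.363) z = 0  =>  z = -1/(-1.363) = 0.733676,  |z| = 0.733676.
Moduli of all roots: 0.7337.
All moduli strictly greater than 1? No.
Verdict: Not stationary.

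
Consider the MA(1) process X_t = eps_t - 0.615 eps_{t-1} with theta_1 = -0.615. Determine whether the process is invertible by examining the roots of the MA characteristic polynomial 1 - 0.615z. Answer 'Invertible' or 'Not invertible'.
\text{Invertible}

The MA(q) characteristic polynomial is P(z) = 1 - 0.615z.
Invertibility requires all roots to lie outside the unit circle, i.e. |z| > 1 for every root.
This is linear in z: 1 + (-0.615) z = 0  =>  z = -1/(-0.615) = 1.626016,  |z| = 1.626016.
Moduli of all roots: 1.6260.
All moduli strictly greater than 1? Yes.
Verdict: Invertible.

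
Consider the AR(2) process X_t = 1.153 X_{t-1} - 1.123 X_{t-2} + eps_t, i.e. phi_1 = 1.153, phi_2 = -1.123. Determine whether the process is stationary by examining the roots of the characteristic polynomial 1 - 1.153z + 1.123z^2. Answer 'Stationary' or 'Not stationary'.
\text{Not stationary}

The AR(p) characteristic polynomial is P(z) = 1 - 1.153z + 1.123z^2.
Stationarity requires all roots to lie outside the unit circle, i.e. |z| > 1 for every root.
Set 1 + (-1.153) z + (1.123) z^2 = 0, i.e. a z^2 + b z + c = 0 with a = 1.123, b = -1.153, c = 1.
Discriminant D = b^2 - 4ac = (-1.153)^2 - 4*(1.123)*1 = 1.329409 - (4.492) = -3.162591.
D < 0, so the roots are the complex-conjugate pair z = (-b +/- i sqrt(-D)) / (2a) = 0.5134 +/- 0.7918i.
For a conjugate pair |z|^2 = z * conj(z) = (product of roots) = c/a = 1/(1.123) = 0.890472, so |z| = sqrt(0.890472) = 0.9436 for both roots.
Moduli of all roots: 0.9436, 0.9436.
All moduli strictly greater than 1? No.
Verdict: Not stationary.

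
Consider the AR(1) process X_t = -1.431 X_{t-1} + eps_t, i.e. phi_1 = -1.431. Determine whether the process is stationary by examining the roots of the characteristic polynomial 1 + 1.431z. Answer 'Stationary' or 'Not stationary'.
\text{Not stationary}

The AR(p) characteristic polynomial is P(z) = 1 + 1.431z.
Stationarity requires all roots to lie outside the unit circle, i.e. |z| > 1 for every root.
This is linear in z: 1 + (1.431) z = 0  =>  z = -1/(1.431) = -0.698812,  |z| = 0.698812.
Moduli of all roots: 0.6988.
All moduli strictly greater than 1? No.
Verdict: Not stationary.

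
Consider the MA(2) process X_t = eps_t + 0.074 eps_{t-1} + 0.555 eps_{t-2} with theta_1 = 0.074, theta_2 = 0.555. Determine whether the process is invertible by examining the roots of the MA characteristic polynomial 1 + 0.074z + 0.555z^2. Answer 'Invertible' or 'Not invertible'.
\text{Invertible}

The MA(q) characteristic polynomial is P(z) = 1 + 0.074z + 0.555z^2.
Invertibility requires all roots to lie outside the unit circle, i.e. |z| > 1 for every root.
Set 1 + (0.074) z + (0.555) z^2 = 0, i.e. a z^2 + b z + c = 0 with a = 0.555, b = 0.074, c = 1.
Discriminant D = b^2 - 4ac = (0.074)^2 - 4*(0.555)*1 = 0.005476 - (2.22) = -2.214524.
D < 0, so the roots are the complex-conjugate pair z = (-b +/- i sqrt(-D)) / (2a) = -0.0667 +/- 1.3407i.
For a conjugate pair |z|^2 = z * conj(z) = (product of roots) = c/a = 1/(0.555) = 1.801802, so |z| = sqrt(1.801802) = 1.3423 for both roots.
Moduli of all roots: 1.3423, 1.3423.
All moduli strictly greater than 1? Yes.
Verdict: Invertible.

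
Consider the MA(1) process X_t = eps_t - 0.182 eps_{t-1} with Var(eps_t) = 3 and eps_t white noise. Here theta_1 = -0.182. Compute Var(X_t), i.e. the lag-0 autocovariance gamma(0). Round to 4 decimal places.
\gamma(0) = 3.0994

For an MA(q) process X_t = eps_t + sum_i theta_i eps_{t-i} with
Var(eps_t) = sigma^2, the variance is
  gamma(0) = sigma^2 * (1 + sum_i theta_i^2).
  sum_i theta_i^2 = (-0.182)^2 = 0.033124.
  gamma(0) = 3 * (1 + 0.033124) = 3 * 1.033124 = 3.099372, which rounds to 3.0994.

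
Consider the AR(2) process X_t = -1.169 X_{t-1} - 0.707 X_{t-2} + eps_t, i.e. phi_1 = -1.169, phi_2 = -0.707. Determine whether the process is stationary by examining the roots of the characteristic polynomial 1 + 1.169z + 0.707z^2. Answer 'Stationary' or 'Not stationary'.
\text{Stationary}

The AR(p) characteristic polynomial is P(z) = 1 + 1.169z + 0.707z^2.
Stationarity requires all roots to lie outside the unit circle, i.e. |z| > 1 for every root.
Set 1 + (1.169) z + (0.707) z^2 = 0, i.e. a z^2 + b z + c = 0 with a = 0.707, b = 1.169, c = 1.
Discriminant D = b^2 - 4ac = (1.169)^2 - 4*(0.707)*1 = 1.366561 - (2.828) = -1.461439.
D < 0, so the roots are the complex-conjugate pair z = (-b +/- i sqrt(-D)) / (2a) = -0.8267 +/- 0.855i.
For a conjugate pair |z|^2 = z * conj(z) = (product of roots) = c/a = 1/(0.707) = 1.414427, so |z| = sqrt(1.414427) = 1.1893 for both roots.
Moduli of all roots: 1.1893, 1.1893.
All moduli strictly greater than 1? Yes.
Verdict: Stationary.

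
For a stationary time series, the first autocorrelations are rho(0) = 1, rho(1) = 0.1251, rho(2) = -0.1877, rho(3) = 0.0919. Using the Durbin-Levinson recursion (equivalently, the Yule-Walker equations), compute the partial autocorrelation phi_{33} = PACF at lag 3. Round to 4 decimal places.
\phi_{33} = 0.1550

The PACF at lag k is phi_{kk}, the last component of the solution
to the Yule-Walker system G_k phi = r_k where
  (G_k)_{ij} = rho(|i - j|), (r_k)_i = rho(i), i,j = 1..k.
Equivalently, Durbin-Levinson gives phi_{kk} iteratively:
  phi_{11} = rho(1)
  phi_{kk} = [rho(k) - sum_{j=1..k-1} phi_{k-1,j} rho(k-j)]
            / [1 - sum_{j=1..k-1} phi_{k-1,j} rho(j)],
  phi_{k,j} = phi_{k-1,j} - phi_{kk} phi_{k-1,k-j},  j = 1..k-1.
Step k = 1:
  phi_11 = rho(1) = 0.1251.
Step k = 2:
  phi_22 = [rho(2) - phi_11 rho(1)] / [1 - phi_11 rho(1)] = [-0.1877 - (0.1251)(0.1251)] / [1 - (0.1251)(0.1251)]
         = -0.20335001 / 0.98434999 = -0.206583.
  Update: phi_21 = phi_11 - phi_22 phi_11 = 0.1251 - (-0.206583)(0.1251) = 0.150944.
Step k = 3:
  phi_33 = [rho(3) - phi_21 rho(2) - phi_22 rho(1)] / [1 - phi_21 rho(1) - phi_22 rho(2)]
    numerator   = 0.0919 - (0.150944)(-0.1877) - (-0.206583)(0.1251) = 0.14607564
    denominator = 1 - (0.150944)(0.1251) - (-0.206583)(-0.1877) = 0.94234133
  phi_33 = 0.14607564 / 0.94234133 = 0.155.
Therefore phi_{33} = 0.1550.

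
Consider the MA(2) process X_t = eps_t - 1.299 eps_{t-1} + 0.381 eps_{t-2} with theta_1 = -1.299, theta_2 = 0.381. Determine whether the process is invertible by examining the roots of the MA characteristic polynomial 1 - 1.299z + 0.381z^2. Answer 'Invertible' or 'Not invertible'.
\text{Invertible}

The MA(q) characteristic polynomial is P(z) = 1 - 1.299z + 0.381z^2.
Invertibility requires all roots to lie outside the unit circle, i.e. |z| > 1 for every root.
Set 1 + (-1.299) z + (0.381) z^2 = 0, i.e. a z^2 + b z + c = 0 with a = 0.381, b = -1.299, c = 1.
Discriminant D = b^2 - 4ac = (-1.299)^2 - 4*(0.381)*1 = 1.687401 - (1.524) = 0.163401.
D >= 0, so the roots are real: z = (-b +/- sqrt(D)) / (2a) = (1.299 +/- 0.404229) / (0.762).
  z_1 = (1.299 + 0.404229) / (0.762) = 2.2352,   |z_1| = 2.2352.
  z_2 = (1.299 - 0.404229) / (0.762) = 1.1742,   |z_2| = 1.1742.
Moduli of all roots: 2.2352, 1.1742.
All moduli strictly greater than 1? Yes.
Verdict: Invertible.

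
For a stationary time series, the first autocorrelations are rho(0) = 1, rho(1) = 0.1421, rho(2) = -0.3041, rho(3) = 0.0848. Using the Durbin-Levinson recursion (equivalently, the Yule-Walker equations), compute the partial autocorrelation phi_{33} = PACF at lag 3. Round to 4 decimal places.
\phi_{33} = 0.2170

The PACF at lag k is phi_{kk}, the last component of the solution
to the Yule-Walker system G_k phi = r_k where
  (G_k)_{ij} = rho(|i - j|), (r_k)_i = rho(i), i,j = 1..k.
Equivalently, Durbin-Levinson gives phi_{kk} iteratively:
  phi_{11} = rho(1)
  phi_{kk} = [rho(k) - sum_{j=1..k-1} phi_{k-1,j} rho(k-j)]
            / [1 - sum_{j=1..k-1} phi_{k-1,j} rho(j)],
  phi_{k,j} = phi_{k-1,j} - phi_{kk} phi_{k-1,k-j},  j = 1..k-1.
Step k = 1:
  phi_11 = rho(1) = 0.1421.
Step k = 2:
  phi_22 = [rho(2) - phi_11 rho(1)] / [1 - phi_11 rho(1)] = [-0.3041 - (0.1421)(0.1421)] / [1 - (0.1421)(0.1421)]
         = -0.32429241 / 0.97980759 = -0.330976.
  Update: phi_21 = phi_11 - phi_22 phi_11 = 0.1421 - (-0.330976)(0.1421) = 0.189132.
Step k = 3:
  phi_33 = [rho(3) - phi_21 rho(2) - phi_22 rho(1)] / [1 - phi_21 rho(1) - phi_22 rho(2)]
    numerator   = 0.0848 - (0.189132)(-0.3041) - (-0.330976)(0.1421) = 0.18934656
    denominator = 1 - (0.189132)(0.1421) - (-0.330976)(-0.3041) = 0.87247471
  phi_33 = 0.18934656 / 0.87247471 = 0.217.
Therefore phi_{33} = 0.2170.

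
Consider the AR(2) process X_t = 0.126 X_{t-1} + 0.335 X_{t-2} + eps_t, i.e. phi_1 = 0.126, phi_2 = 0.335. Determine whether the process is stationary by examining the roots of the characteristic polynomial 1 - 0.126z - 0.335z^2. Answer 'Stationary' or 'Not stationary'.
\text{Stationary}

The AR(p) characteristic polynomial is P(z) = 1 - 0.126z - 0.335z^2.
Stationarity requires all roots to lie outside the unit circle, i.e. |z| > 1 for every root.
Set 1 + (-0.126) z + (-0.335) z^2 = 0, i.e. a z^2 + b z + c = 0 with a = -0.335, b = -0.126, c = 1.
Discriminant D = b^2 - 4ac = (-0.126)^2 - 4*(-0.335)*1 = 0.015876 - (-1.34) = 1.355876.
D >= 0, so the roots are real: z = (-b +/- sqrt(D)) / (2a) = (0.126 +/- 1.164421) / (-0.67).
  z_1 = (0.126 + 1.164421) / (-0.67) = -1.926,   |z_1| = 1.926.
  z_2 = (0.126 - 1.164421) / (-0.67) = 1.5499,   |z_2| = 1.5499.
Moduli of all roots: 1.9260, 1.5499.
All moduli strictly greater than 1? Yes.
Verdict: Stationary.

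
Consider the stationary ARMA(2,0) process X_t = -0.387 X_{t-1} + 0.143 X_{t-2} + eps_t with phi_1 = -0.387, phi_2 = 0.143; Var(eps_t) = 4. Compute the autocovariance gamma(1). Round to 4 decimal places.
\gamma(1) = -2.3164

Multiply the model equation by X_{t-k} and take expectations. With theta_0 = psi_0 = 1 and psi_j the MA(infinity) weights, this gives
  gamma(k) - sum_i phi_i gamma(k-i) = c_k,
  c_k = sigma^2 * sum_{j=k..q} theta_j psi_{j-k}   (c_k = 0 for k > q),
using gamma(-m) = gamma(m).
Pure AR (q = 0): c_0 = sigma^2 = 4, c_k = 0 for k >= 1.
Equations for k = 0, 1, 2 (AR order 2, c_2 = 0):
  (E0) gamma(0) = phi_1 gamma(1) + phi_2 gamma(2) + c_0
  (E1) gamma(1) = phi_1 gamma(0) + phi_2 gamma(1) + c_1
  (E2) gamma(2) = phi_1 gamma(1) + phi_2 gamma(0)
From (E1): gamma(1) = A gamma(0) + B with
  A = phi_1 / (1 - phi_2) = -0.387 / 0.857 = -0.451575,   B = c_1 / (1 - phi_2) = 0 / 0.857 = 0.
Insert (E2) into (E0): gamma(0) (1 - phi_2^2) = phi_1 (1 + phi_2) gamma(1) + c_0.
  phi_1 (1 + phi_2) = (-0.387)(1.143) = -0.442341,   1 - phi_2^2 = 0.979551.
Replace gamma(1) by A gamma(0) + B and collect gamma(0):
  gamma(0) [0.979551 - (-0.442341)(-0.451575)] = c_0 = 4
  gamma(0) * 0.779801 = 4
  gamma(0) = 4 / 0.779801 = 5.129515.
  gamma(1) = A gamma(0) = (-0.451575)(5.129515) = -2.316362.
Therefore gamma(1) = -2.3164 (to 4 decimal places).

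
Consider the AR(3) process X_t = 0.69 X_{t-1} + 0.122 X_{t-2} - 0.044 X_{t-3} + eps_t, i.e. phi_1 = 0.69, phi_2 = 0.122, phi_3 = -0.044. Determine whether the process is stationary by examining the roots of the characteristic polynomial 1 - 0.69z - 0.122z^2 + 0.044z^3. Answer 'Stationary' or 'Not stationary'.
\text{Stationary}

The AR(p) characteristic polynomial is P(z) = 1 - 0.69z - 0.122z^2 + 0.044z^3.
Stationarity requires all roots to lie outside the unit circle, i.e. |z| > 1 for every root.
Degree 3: look for a simple real root z0 first, then factor out (1 - z/z0) and solve the remaining quadratic.
Testing z0 = 5: P(5) = 1 + (-0.69)(5) + (-0.122)(5)^2 + (0.044)(5)^3
  = 1 + (-3.45) + (-3.05) + (5.5) = 0.  So z_0 = 5 is a root, |z_0| = 5.
Divide out the factor (1 - 0.2 z) = (1 - z/z0) (since 1/z0 = 0.2):
  P(z) = (1 - 0.2 z)(1 + (-0.49) z + (-0.22) z^2)
  [check: z-coef -0.49 - (0.2) = -0.69; z^2-coef -0.22 - (0.2)(-0.49) = -0.122; z^3-coef -(0.2)(-0.22) = 0.044.]
Remaining roots from the quadratic factor 1 + (-0.49) z + (-0.22) z^2:
  Set 1 + (-0.49) z + (-0.22) z^2 = 0, i.e. a z^2 + b z + c = 0 with a = -0.22, b = -0.49, c = 1.
  Discriminant D = b^2 - 4ac = (-0.49)^2 - 4*(-0.22)*1 = 0.2401 - (-0.88) = 1.1201.
  D >= 0, so the roots are real: z = (-b +/- sqrt(D)) / (2a) = (0.49 +/- 1.058348) / (-0.44).
    z_1 = (0.49 + 1.058348) / (-0.44) = -3.519,   |z_1| = 3.519.
    z_2 = (0.49 - 1.058348) / (-0.44) = 1.2917,   |z_2| = 1.2917.
Moduli of all roots: 5.0000, 3.5190, 1.2917.
All moduli strictly greater than 1? Yes.
Verdict: Stationary.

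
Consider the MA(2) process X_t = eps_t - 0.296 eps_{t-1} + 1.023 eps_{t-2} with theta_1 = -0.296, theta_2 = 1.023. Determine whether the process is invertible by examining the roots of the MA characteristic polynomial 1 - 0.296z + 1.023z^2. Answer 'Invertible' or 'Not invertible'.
\text{Not invertible}

The MA(q) characteristic polynomial is P(z) = 1 - 0.296z + 1.023z^2.
Invertibility requires all roots to lie outside the unit circle, i.e. |z| > 1 for every root.
Set 1 + (-0.296) z + (1.023) z^2 = 0, i.e. a z^2 + b z + c = 0 with a = 1.023, b = -0.296, c = 1.
Discriminant D = b^2 - 4ac = (-0.296)^2 - 4*(1.023)*1 = 0.087616 - (4.092) = -4.004384.
D < 0, so the roots are the complex-conjugate pair z = (-b +/- i sqrt(-D)) / (2a) = 0.1447 +/- 0.9781i.
For a conjugate pair |z|^2 = z * conj(z) = (product of roots) = c/a = 1/(1.023) = 0.977517, so |z| = sqrt(0.977517) = 0.9887 for both roots.
Moduli of all roots: 0.9887, 0.9887.
All moduli strictly greater than 1? No.
Verdict: Not invertible.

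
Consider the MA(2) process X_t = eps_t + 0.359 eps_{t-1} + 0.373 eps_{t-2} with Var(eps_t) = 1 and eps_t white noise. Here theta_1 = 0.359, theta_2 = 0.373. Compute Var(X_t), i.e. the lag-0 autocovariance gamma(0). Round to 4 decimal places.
\gamma(0) = 1.2680

For an MA(q) process X_t = eps_t + sum_i theta_i eps_{t-i} with
Var(eps_t) = sigma^2, the variance is
  gamma(0) = sigma^2 * (1 + sum_i theta_i^2).
  sum_i theta_i^2 = (0.359)^2 + (0.373)^2 = 0.128881 + 0.139129 = 0.26801.
  gamma(0) = 1 * (1 + 0.26801) = 1 * 1.26801 = 1.26801, which rounds to 1.2680.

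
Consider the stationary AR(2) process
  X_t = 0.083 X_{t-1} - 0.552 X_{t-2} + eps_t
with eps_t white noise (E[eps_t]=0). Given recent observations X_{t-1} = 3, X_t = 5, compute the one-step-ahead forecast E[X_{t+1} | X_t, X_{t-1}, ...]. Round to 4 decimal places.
E[X_{t+1} \mid \mathcal F_t] = -1.2410

For an AR(p) model X_t = c + sum_i phi_i X_{t-i} + eps_t, the
one-step-ahead conditional mean is
  E[X_{t+1} | X_t, ...] = c + sum_i phi_i X_{t+1-i}.
Substitute known values:
  E[X_{t+1} | ...] = (0.083) * (5) + (-0.552) * (3)
                   = -1.2410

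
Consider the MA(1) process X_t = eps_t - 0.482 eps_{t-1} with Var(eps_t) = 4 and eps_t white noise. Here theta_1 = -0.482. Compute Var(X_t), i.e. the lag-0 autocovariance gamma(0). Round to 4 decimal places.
\gamma(0) = 4.9293

For an MA(q) process X_t = eps_t + sum_i theta_i eps_{t-i} with
Var(eps_t) = sigma^2, the variance is
  gamma(0) = sigma^2 * (1 + sum_i theta_i^2).
  sum_i theta_i^2 = (-0.482)^2 = 0.232324.
  gamma(0) = 4 * (1 + 0.232324) = 4 * 1.232324 = 4.929296, which rounds to 4.9293.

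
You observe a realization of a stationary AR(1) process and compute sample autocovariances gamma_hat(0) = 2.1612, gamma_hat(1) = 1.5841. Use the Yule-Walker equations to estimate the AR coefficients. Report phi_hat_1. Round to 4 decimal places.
\hat\phi_{1} = 0.7330

The Yule-Walker equations for an AR(p) process read, in matrix form,
  Gamma_p phi = r_p,   with   (Gamma_p)_{ij} = gamma(|i - j|),
                       (r_p)_i = gamma(i),   i,j = 1..p.
Substitute the sample gammas (Toeplitz matrix and right-hand side of size 1):
  Gamma_p = [[2.1612]]
  r_p     = [1.5841]
With p = 1 this is the single equation gamma(0) phi_1 = gamma(1):
  phi_hat_1 = gamma(1) / gamma(0) = 1.5841 / 2.1612 = 0.7330.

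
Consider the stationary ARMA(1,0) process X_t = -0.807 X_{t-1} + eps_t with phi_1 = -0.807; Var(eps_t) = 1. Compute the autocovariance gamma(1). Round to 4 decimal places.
\gamma(1) = -2.3140

Multiply the model equation by X_{t-k} and take expectations. With theta_0 = psi_0 = 1 and psi_j the MA(infinity) weights, this gives
  gamma(k) - sum_i phi_i gamma(k-i) = c_k,
  c_k = sigma^2 * sum_{j=k..q} theta_j psi_{j-k}   (c_k = 0 for k > q),
using gamma(-m) = gamma(m).
Pure AR (q = 0): c_0 = sigma^2 = 1, c_k = 0 for k >= 1.
Equations for k = 0 and k = 1 (AR order 1):
  gamma(0) = phi_1 gamma(1) + c_0
  gamma(1) = phi_1 gamma(0) + c_1
Substituting the second into the first: gamma(0) (1 - phi_1^2) = c_0 + phi_1 c_1, so
  gamma(0) = c_0 / (1 - phi_1^2) = 1 / (1 - (-0.807)^2) = 1 / 0.348751 = 2.867375.
  gamma(1) = phi_1 gamma(0) = (-0.807)(2.867375) = -2.313972.
Therefore gamma(1) = -2.3140 (to 4 decimal places).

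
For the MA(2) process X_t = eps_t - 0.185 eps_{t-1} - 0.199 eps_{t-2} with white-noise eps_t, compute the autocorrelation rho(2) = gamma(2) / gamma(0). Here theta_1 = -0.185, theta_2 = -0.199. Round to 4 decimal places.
\rho(2) = -0.1853

For an MA(q) process with theta_0 = 1, the autocovariance is
  gamma(k) = sigma^2 * sum_{i=0..q-k} theta_i * theta_{i+k},
and rho(k) = gamma(k) / gamma(0). Sigma^2 cancels.
  numerator   = (1)*(-0.199) = -0.199.
  denominator = (1)^2 + (-0.185)^2 + (-0.199)^2 = 1.073826.
  rho(2) = -0.199 / 1.073826 = -0.1853.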